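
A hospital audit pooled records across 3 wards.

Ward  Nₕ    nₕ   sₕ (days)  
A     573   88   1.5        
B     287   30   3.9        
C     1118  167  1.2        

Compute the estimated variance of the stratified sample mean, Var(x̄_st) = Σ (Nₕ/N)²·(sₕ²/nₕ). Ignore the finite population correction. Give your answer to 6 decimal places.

N = 1978. Term for each stratum: Wₕ²sₕ²/nₕ.
Var(x̄_st) = 0.002145638 + 0.010673803 + 0.002754717 = 0.015574159 → 0.015574.

0.015574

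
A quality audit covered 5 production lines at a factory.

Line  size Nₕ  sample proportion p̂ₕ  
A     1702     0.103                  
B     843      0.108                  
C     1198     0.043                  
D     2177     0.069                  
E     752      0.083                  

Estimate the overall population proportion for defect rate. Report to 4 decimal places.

N = 1702 + 843 + 1198 + 2177 + 752 = 6672.
Overall proportion = Σ (Nₕ/N)·p̂ₕ.
Σ Nₕp̂ₕ = 175.306 + 91.044 + 51.514 + 150.213 + 62.416 = 530.493.
530.493 / 6672 = 0.079510... → 0.0795.

0.0795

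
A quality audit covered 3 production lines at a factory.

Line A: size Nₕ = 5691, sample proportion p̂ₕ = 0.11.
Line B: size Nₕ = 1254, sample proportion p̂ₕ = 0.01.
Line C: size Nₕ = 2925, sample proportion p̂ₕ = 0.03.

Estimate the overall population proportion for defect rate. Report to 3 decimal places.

Wₕ = Nₕ/N with N = 9870: 0.5766, 0.1271, 0.2964.
p̂_st = 0.5766·0.11 + 0.1271·0.01 + 0.2964·0.03 ≈ 0.07359... → 0.074.

0.074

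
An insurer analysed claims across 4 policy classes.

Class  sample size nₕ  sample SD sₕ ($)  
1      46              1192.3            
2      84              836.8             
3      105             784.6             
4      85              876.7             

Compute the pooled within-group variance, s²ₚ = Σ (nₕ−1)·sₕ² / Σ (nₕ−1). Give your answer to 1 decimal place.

1: (46−1)·1192.3² = 45·1421579.29 = 63971068.05
2: (84−1)·836.8² = 83·700234.24 = 58119441.92
3: (105−1)·784.6² = 104·615597.16 = 64022104.64
4: (85−1)·876.7² = 84·768602.89 = 64562642.76
Numerator = 250675257.37; denominator = Σ(nₕ−1) = 316.
s²ₚ = 250675257.37/316 = 793276.131... → 793276.1.

793276.1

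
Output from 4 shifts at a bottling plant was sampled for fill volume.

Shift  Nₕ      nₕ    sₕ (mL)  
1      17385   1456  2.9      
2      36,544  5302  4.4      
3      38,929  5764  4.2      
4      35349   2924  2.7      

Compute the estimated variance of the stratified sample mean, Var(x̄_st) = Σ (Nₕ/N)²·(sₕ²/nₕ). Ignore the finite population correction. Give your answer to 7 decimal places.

0.0008746

N = 128207; Wₕ = Nₕ/N.
shift 1: (17385/128207)²·2.9²/1456 = 0.0001062088
shift 2: (36544/128207)²·4.4²/5302 = 0.0002966705
shift 3: (38929/128207)²·4.2²/5764 = 0.0002821614
shift 4: (35349/128207)²·2.7²/2924 = 0.0001895313
Sum = 0.0008745720 → 0.0008746.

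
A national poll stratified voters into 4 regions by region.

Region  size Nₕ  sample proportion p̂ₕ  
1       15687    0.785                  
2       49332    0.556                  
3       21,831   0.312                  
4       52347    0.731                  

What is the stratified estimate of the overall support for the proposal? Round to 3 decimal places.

0.609

N = 15687 + 49332 + 21831 + 52347 = 139197.
Overall proportion = Σ (Nₕ/N)·p̂ₕ.
Σ Nₕp̂ₕ = 12314.295 + 27428.592 + 6811.272 + 38265.657 = 84819.816.
84819.816 / 139197 = 0.60935... → 0.609.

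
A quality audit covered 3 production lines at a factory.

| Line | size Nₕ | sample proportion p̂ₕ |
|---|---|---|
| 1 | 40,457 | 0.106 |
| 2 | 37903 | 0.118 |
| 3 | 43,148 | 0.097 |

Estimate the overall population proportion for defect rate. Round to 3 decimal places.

0.107

Wₕ = Nₕ/N with N = 121508: 0.3330, 0.3119, 0.3551.
p̂_st = 0.3330·0.106 + 0.3119·0.118 + 0.3551·0.097 ≈ 0.10655... → 0.107.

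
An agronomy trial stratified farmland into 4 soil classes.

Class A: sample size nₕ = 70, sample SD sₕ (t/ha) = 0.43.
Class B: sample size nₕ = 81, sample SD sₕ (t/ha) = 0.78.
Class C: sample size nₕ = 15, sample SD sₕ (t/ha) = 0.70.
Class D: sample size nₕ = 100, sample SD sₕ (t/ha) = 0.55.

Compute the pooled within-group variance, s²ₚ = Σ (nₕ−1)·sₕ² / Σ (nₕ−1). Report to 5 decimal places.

Degrees of freedom: 69 + 80 + 14 + 99 = 262.
Σ(nₕ−1)sₕ² = 69·0.1849 + 80·0.6084 + 14·0.49 + 99·0.3025 = 98.2376.
s²ₚ = 98.2376 / 262 = 0.3749527... → 0.37495.

0.37495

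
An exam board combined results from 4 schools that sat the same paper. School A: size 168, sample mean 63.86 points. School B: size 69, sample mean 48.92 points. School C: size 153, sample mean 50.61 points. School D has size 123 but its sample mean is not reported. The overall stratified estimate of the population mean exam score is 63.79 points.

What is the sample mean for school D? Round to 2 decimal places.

88.43

Σ Nₕx̄ₕ = N·μ, so 123·x̄_D = 513·63.79 − (168·63.86 + 69·48.92 + 153·50.61).
= 32724.27 − 21847.29 = 10876.98.
x̄_D = 10876.98 / 123 = 88.4307... → 88.43.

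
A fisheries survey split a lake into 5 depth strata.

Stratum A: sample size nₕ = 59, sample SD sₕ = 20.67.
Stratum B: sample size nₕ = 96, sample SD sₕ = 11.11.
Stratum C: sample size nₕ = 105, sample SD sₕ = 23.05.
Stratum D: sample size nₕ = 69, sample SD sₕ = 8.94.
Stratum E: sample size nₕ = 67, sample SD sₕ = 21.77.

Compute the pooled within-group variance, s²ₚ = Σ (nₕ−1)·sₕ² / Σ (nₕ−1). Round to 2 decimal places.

328.58

Degrees of freedom: 58 + 95 + 104 + 68 + 66 = 391.
Σ(nₕ−1)sₕ² = 58·427.2489 + 95·123.4321 + 104·531.3025 + 68·79.9236 + 66·473.9329 = 128476.3219.
s²ₚ = 128476.3219 / 391 = 328.5839... → 328.58.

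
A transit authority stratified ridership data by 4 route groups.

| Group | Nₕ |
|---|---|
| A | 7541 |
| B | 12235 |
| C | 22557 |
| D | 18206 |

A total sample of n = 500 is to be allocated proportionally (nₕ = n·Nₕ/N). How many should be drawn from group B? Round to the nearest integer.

N = 7541 + 12235 + 22557 + 18206 = 60539.
n_B = 500·12235/60539 = 101.051... → 101.

101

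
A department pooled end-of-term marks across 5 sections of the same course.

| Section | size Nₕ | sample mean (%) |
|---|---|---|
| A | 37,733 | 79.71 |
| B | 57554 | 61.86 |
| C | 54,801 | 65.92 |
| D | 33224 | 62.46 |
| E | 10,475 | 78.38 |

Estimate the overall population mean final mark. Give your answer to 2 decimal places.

67.48

N = 37733 + 57554 + 54801 + 33224 + 10475 = 193787.
Overall mean = Σ (Nₕ/N)·x̄ₕ — weight by population share, not a simple average.
Σ Nₕx̄ₕ = 37733·79.71 + 57554·61.86 + 54801·65.92 + 33224·62.46 + 10475·78.38 = 3007697.43 + 3560290.44 + 3612481.92 + 2075171.04 + 821030.5 = 13076671.33.
Divide by N: 13076671.33 / 193787 = 67.4796... → 67.48.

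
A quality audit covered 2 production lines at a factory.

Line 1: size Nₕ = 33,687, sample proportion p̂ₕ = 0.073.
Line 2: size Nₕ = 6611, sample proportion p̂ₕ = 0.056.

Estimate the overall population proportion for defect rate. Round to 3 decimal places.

N = 33687 + 6611 = 40298.
Overall proportion = Σ (Nₕ/N)·p̂ₕ.
Σ Nₕp̂ₕ = 2459.151 + 370.216 = 2829.367.
2829.367 / 40298 = 0.07021... → 0.070.

0.070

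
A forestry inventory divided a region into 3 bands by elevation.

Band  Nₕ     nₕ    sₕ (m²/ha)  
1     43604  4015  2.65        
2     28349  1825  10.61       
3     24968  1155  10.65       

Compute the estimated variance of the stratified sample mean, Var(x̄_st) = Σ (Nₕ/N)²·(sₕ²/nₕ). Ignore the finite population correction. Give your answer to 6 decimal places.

0.012148

N = 96921; Wₕ = Nₕ/N.
band 1: (43604/96921)²·2.65²/4015 = 0.000354016
band 2: (28349/96921)²·10.61²/1825 = 0.005277249
band 3: (24968/96921)²·10.65²/1155 = 0.006517019
Sum = 0.012148284 → 0.012148.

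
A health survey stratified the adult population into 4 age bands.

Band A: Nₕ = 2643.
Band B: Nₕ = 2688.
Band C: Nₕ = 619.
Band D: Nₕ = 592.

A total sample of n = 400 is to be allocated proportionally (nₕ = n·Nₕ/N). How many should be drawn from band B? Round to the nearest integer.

164

Share of band B = 2688/6542 = 0.41088.
Allocate 400 × 0.41088 = 164.353... → 164.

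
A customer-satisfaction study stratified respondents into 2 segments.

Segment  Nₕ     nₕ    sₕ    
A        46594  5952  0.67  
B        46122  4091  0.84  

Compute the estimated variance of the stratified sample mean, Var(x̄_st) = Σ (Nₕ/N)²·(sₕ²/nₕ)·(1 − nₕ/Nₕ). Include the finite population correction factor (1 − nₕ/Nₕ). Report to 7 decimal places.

N = 92716; Wₕ = Nₕ/N.
segment A: (46594/92716)²·0.67²/5952·(1 − 5952/46594) = 0.0000166143
segment B: (46122/92716)²·0.84²/4091·(1 − 4091/46122) = 0.0000388953
Sum = 0.0000555097 → 0.0000555.

0.0000555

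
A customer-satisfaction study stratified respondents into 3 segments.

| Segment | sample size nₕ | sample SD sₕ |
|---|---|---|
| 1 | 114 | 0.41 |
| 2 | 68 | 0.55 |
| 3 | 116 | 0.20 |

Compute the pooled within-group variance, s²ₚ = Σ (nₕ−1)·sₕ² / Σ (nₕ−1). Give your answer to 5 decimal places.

1: (114−1)·0.41² = 113·0.1681 = 18.9953
2: (68−1)·0.55² = 67·0.3025 = 20.2675
3: (116−1)·0.20² = 115·0.04 = 4.6
Numerator = 43.8628; denominator = Σ(nₕ−1) = 295.
s²ₚ = 43.8628/295 = 0.1486875... → 0.14869.

0.14869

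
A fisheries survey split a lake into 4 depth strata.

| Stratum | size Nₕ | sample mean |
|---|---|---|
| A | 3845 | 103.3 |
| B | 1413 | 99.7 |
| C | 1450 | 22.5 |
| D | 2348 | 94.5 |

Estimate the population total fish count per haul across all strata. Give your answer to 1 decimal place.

792575.6

Population total = Σ Nₕ·x̄ₕ (each stratum's size times its mean).
3845·103.3 + 1413·99.7 + 1450·22.5 + 2348·94.5 = 397188.5 + 140876.1 + 32625 + 221886 = 792575.6.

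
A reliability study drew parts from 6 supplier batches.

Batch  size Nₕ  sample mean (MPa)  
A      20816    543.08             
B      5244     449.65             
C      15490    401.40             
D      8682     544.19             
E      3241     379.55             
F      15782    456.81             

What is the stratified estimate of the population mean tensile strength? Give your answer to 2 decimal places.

N = 69255; weights Wₕ = Nₕ/N = (0.3006, 0.0757, 0.2237, 0.1254, 0.0468, 0.2279).
x̄_st = Σ Wₕ·x̄ₕ = 0.3006·543.08 + 0.0757·449.65 + 0.2237·401.40 + 0.1254·544.19 + 0.0468·379.55 + 0.2279·456.81 ≈ 477.1433...
→ 477.14.

477.14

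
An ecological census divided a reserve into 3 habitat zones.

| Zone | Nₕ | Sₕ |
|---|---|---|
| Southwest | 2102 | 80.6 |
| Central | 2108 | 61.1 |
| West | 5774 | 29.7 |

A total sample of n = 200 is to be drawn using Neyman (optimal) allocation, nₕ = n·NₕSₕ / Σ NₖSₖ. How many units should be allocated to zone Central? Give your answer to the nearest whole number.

55

Southwest: NₕSₕ = 2102·80.6 = 169421.2
Central: NₕSₕ = 2108·61.1 = 128798.8
West: NₕSₕ = 5774·29.7 = 171487.8
Σ NₕSₕ = 469707.8.
n_Central = 200·128798.8/469707.8 = 54.842... → 55.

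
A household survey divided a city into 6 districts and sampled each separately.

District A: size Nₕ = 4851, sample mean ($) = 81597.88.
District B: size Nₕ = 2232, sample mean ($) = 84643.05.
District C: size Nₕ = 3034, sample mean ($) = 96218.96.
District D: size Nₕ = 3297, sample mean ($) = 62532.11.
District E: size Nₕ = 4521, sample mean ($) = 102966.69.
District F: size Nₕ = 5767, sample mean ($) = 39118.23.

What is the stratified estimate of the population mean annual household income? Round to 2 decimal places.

N = 4851 + 2232 + 3034 + 3297 + 4521 + 5767 = 23702.
Overall mean = Σ (Nₕ/N)·x̄ₕ — weight by population share, not a simple average.
Σ Nₕx̄ₕ = 4851·81597.88 + 2232·84643.05 + 3034·96218.96 + 3297·62532.11 + 4521·102966.69 + 5767·39118.23 = 395831315.88 + 188923287.6 + 291928324.64 + 206168366.67 + 465512405.49 + 225594832.41 = 1773958532.69.
Divide by N: 1773958532.69 / 23702 = 74844.2550... → 74844.26.

74844.26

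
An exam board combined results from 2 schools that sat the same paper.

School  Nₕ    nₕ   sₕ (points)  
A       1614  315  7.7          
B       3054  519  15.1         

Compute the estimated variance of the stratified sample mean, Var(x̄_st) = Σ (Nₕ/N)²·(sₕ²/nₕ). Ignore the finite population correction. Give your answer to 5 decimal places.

N = 4668; Wₕ = Nₕ/N.
school A: (1614/4668)²·7.7²/315 = 0.02250175
school B: (3054/4668)²·15.1²/519 = 0.18804548
Sum = 0.21054723 → 0.21055.

0.21055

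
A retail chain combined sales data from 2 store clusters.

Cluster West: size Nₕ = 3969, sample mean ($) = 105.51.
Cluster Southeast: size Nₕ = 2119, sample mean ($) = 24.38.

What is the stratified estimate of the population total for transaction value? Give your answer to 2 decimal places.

West: 3969·105.51 = 418769.19
Southeast: 2119·24.38 = 51661.22
τ̂ = Σ Nₕx̄ₕ = 470430.41.

470430.41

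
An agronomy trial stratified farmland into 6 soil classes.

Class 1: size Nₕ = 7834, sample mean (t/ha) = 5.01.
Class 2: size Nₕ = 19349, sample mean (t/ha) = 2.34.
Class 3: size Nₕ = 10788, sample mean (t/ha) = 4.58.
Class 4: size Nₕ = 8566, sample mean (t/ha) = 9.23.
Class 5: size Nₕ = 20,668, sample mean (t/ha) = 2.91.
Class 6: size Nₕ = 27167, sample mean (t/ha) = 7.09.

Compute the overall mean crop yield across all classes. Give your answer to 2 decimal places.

4.94

N = 94372; weights Wₕ = Nₕ/N = (0.0830, 0.2050, 0.1143, 0.0908, 0.2190, 0.2879).
x̄_st = Σ Wₕ·x̄ₕ = 0.0830·5.01 + 0.2050·2.34 + 0.1143·4.58 + 0.0908·9.23 + 0.2190·2.91 + 0.2879·7.09 ≈ 4.9353...
→ 4.94.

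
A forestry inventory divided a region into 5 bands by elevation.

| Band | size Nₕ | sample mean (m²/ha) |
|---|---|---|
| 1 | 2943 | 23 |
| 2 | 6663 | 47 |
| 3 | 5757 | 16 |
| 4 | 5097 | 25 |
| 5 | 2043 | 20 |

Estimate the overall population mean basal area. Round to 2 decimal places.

N = 22503; weights Wₕ = Nₕ/N = (0.1308, 0.2961, 0.2558, 0.2265, 0.0908).
x̄_st = Σ Wₕ·x̄ₕ = 0.1308·23 + 0.2961·47 + 0.2558·16 + 0.2265·25 + 0.0908·20 ≈ 28.4961...
→ 28.50.

28.50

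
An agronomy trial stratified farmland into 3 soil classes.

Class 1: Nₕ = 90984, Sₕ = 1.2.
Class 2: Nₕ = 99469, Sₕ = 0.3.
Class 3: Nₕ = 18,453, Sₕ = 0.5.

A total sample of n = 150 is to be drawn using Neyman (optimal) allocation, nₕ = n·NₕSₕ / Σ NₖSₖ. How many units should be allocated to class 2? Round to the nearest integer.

Σ NₕSₕ = 90984·1.2 + 99469·0.3 + 18453·0.5 = 148248.
Share for 2: 29840.7/148248 = 0.20129.
n_2 = 150 × 0.20129 = 30.193... → 30.

30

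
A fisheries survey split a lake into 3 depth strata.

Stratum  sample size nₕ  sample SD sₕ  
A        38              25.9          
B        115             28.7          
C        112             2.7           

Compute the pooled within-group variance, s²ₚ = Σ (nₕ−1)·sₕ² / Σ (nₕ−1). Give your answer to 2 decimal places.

A: (38−1)·25.9² = 37·670.81 = 24819.97
B: (115−1)·28.7² = 114·823.69 = 93900.66
C: (112−1)·2.7² = 111·7.29 = 809.19
Numerator = 119529.82; denominator = Σ(nₕ−1) = 262.
s²ₚ = 119529.82/262 = 456.2207... → 456.22.

456.22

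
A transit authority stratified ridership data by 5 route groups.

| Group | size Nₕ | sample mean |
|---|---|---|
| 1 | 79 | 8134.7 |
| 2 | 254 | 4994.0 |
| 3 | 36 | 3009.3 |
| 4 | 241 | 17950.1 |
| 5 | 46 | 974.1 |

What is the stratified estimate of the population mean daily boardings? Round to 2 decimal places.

9741.21

x̄_st = (Σ Nₕx̄ₕ) / (Σ Nₕ) = (79·8134.7 + 254·4994.0 + 36·3009.3 + 241·17950.1 + 46·974.1) / 656
= 6390234.8 / 656 = 9741.2116... → 9741.21.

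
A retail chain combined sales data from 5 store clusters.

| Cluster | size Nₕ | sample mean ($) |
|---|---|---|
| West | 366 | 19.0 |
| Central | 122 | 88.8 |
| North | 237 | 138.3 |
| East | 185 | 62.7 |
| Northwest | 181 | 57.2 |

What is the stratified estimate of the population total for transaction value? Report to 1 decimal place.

West: 366·19.0 = 6954
Central: 122·88.8 = 10833.6
North: 237·138.3 = 32777.1
East: 185·62.7 = 11599.5
Northwest: 181·57.2 = 10353.2
τ̂ = Σ Nₕx̄ₕ = 72517.4.

72517.4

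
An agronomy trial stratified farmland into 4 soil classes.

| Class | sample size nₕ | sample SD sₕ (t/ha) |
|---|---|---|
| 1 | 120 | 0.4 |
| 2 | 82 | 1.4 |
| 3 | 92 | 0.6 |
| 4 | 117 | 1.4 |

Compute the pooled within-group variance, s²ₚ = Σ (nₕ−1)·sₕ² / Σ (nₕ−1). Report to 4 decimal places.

1.0760

Degrees of freedom: 119 + 81 + 91 + 116 = 407.
Σ(nₕ−1)sₕ² = 119·0.16 + 81·1.96 + 91·0.36 + 116·1.96 = 437.92.
s²ₚ = 437.92 / 407 = 1.075971... → 1.0760.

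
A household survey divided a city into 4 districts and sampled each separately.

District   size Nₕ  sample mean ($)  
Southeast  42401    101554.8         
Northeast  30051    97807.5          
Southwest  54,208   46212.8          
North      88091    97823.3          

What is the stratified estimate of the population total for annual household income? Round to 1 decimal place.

18367694040.0

Population total = Σ Nₕ·x̄ₕ (each stratum's size times its mean).
42401·101554.8 + 30051·97807.5 + 54208·46212.8 + 88091·97823.3 = 4306025074.8 + 2939213182.5 + 2505103462.4 + 8617352320.3 = 18367694040.0.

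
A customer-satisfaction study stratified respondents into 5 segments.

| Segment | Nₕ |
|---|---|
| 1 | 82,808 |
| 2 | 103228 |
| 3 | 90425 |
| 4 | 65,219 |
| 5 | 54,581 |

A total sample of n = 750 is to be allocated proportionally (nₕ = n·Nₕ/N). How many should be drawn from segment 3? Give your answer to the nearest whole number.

Share of segment 3 = 90425/396261 = 0.22820.
Allocate 750 × 0.22820 = 171.147... → 171.

171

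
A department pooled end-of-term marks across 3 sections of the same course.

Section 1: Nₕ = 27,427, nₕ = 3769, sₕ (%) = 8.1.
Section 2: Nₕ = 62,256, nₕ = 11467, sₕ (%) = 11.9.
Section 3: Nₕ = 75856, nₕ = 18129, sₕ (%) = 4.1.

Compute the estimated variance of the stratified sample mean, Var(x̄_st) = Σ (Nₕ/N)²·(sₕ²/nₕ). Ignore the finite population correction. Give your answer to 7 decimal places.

N = 165539; Wₕ = Nₕ/N.
section 1: (27427/165539)²·8.1²/3769 = 0.0004778591
section 2: (62256/165539)²·11.9²/11467 = 0.0017466500
section 3: (75856/165539)²·4.1²/18129 = 0.0001947032
Sum = 0.0024192123 → 0.0024192.

0.0024192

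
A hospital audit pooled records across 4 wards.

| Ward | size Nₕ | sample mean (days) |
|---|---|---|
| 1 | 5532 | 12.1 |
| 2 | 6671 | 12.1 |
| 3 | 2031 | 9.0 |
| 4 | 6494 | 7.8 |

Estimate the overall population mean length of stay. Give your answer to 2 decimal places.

N = 5532 + 6671 + 2031 + 6494 = 20728.
Overall mean = Σ (Nₕ/N)·x̄ₕ — weight by population share, not a simple average.
Σ Nₕx̄ₕ = 5532·12.1 + 6671·12.1 + 2031·9.0 + 6494·7.8 = 66937.2 + 80719.1 + 18279 + 50653.2 = 216588.5.
Divide by N: 216588.5 / 20728 = 10.4491... → 10.45.

10.45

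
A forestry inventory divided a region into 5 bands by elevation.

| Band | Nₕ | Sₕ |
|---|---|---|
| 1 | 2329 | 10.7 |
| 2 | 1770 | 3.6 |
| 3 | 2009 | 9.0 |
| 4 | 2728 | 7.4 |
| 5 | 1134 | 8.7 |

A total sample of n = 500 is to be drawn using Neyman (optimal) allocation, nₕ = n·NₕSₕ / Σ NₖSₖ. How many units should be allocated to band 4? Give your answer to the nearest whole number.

127

Σ NₕSₕ = 2329·10.7 + 1770·3.6 + 2009·9.0 + 2728·7.4 + 1134·8.7 = 79426.3.
Share for 4: 20187.2/79426.3 = 0.25416.
n_4 = 500 × 0.25416 = 127.081... → 127.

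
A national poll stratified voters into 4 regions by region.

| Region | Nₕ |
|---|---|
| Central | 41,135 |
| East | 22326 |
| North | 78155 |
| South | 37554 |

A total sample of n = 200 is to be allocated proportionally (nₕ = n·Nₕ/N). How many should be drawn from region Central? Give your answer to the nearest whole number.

46

N = 41135 + 22326 + 78155 + 37554 = 179170.
n_Central = 200·41135/179170 = 45.917... → 46.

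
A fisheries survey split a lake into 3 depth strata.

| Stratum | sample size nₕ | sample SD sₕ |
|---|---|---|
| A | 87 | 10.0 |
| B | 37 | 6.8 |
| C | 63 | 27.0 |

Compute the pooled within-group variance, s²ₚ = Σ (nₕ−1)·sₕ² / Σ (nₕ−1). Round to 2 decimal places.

Degrees of freedom: 86 + 36 + 62 = 184.
Σ(nₕ−1)sₕ² = 86·100 + 36·46.24 + 62·729 = 55462.64.
s²ₚ = 55462.64 / 184 = 301.4274... → 301.43.

301.43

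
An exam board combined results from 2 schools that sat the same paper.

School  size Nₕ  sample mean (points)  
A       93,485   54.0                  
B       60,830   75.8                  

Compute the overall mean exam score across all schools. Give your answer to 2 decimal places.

N = 154315; weights Wₕ = Nₕ/N = (0.6058, 0.3942).
x̄_st = Σ Wₕ·x̄ₕ = 0.6058·54.0 + 0.3942·75.8 ≈ 62.5934...
→ 62.59.

62.59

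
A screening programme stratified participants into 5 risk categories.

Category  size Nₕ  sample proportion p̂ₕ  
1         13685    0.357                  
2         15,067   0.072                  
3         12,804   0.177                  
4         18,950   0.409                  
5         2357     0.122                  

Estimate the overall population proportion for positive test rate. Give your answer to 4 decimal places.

0.2589

Wₕ = Nₕ/N with N = 62863: 0.2177, 0.2397, 0.2037, 0.3014, 0.0375.
p̂_st = 0.2177·0.357 + 0.2397·0.072 + 0.2037·0.177 + 0.3014·0.409 + 0.0375·0.122 ≈ 0.258893... → 0.2589.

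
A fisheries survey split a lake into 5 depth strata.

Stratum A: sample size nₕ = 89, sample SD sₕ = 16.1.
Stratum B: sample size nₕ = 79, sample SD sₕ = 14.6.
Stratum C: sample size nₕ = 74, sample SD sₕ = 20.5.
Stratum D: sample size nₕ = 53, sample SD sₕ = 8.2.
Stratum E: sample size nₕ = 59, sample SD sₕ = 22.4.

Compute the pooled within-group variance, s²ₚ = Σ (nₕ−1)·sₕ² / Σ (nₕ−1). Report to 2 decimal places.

294.31

A: (89−1)·16.1² = 88·259.21 = 22810.48
B: (79−1)·14.6² = 78·213.16 = 16626.48
C: (74−1)·20.5² = 73·420.25 = 30678.25
D: (53−1)·8.2² = 52·67.24 = 3496.48
E: (59−1)·22.4² = 58·501.76 = 29102.08
Numerator = 102713.77; denominator = Σ(nₕ−1) = 349.
s²ₚ = 102713.77/349 = 294.3088... → 294.31.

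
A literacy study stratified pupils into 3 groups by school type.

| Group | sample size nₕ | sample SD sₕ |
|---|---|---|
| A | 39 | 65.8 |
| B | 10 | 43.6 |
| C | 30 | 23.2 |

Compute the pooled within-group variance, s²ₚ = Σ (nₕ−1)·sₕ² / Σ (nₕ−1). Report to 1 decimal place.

2595.3

A: (39−1)·65.8² = 38·4329.64 = 164526.32
B: (10−1)·43.6² = 9·1900.96 = 17108.64
C: (30−1)·23.2² = 29·538.24 = 15608.96
Numerator = 197243.92; denominator = Σ(nₕ−1) = 76.
s²ₚ = 197243.92/76 = 2595.315... → 2595.3.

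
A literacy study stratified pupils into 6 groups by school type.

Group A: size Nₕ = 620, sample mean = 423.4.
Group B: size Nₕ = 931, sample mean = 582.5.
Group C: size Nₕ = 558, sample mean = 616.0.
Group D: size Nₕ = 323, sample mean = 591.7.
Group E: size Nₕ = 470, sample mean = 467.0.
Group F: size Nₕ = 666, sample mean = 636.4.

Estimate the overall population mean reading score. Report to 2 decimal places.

N = 3568; weights Wₕ = Nₕ/N = (0.1738, 0.2609, 0.1564, 0.0905, 0.1317, 0.1867).
x̄_st = Σ Wₕ·x̄ₕ = 0.1738·423.4 + 0.2609·582.5 + 0.1564·616.0 + 0.0905·591.7 + 0.1317·467.0 + 0.1867·636.4 ≈ 555.7721...
→ 555.77.

555.77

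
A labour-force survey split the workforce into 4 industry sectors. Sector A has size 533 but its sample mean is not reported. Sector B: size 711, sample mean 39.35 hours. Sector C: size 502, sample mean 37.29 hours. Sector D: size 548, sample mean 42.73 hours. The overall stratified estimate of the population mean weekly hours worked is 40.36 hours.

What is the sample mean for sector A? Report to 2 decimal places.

N = 533 + 711 + 502 + 548 = 2294.
Overall total = μ·N = 40.36·2294 = 92585.84.
Subtract the known strata: 711·39.35 + 502·37.29 + 548·42.73 = 70113.47.
Remaining total for sector A: 92585.84 − 70113.47 = 22472.37.
Divide by its size: 22472.37 / 533 = 42.1620... → 42.16.

42.16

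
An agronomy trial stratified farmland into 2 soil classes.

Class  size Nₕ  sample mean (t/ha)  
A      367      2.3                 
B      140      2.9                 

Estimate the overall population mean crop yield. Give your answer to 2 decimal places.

2.47

N = 367 + 140 = 507.
The stratified mean weights each stratum mean by its population share Nₕ/N.
Σ Nₕx̄ₕ = 367·2.3 + 140·2.9 = 844.1 + 406 = 1250.1.
Divide by N: 1250.1 / 507 = 2.4657... → 2.47.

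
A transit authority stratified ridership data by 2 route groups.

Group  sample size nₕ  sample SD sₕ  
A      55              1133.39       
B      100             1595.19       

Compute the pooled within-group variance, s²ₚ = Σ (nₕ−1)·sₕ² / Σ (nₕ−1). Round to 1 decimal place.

2099904.7

A: (55−1)·1133.39² = 54·1284572.8921 = 69366936.1734
B: (100−1)·1595.19² = 99·2544631.1361 = 251918482.4739
Numerator = 321285418.6473; denominator = Σ(nₕ−1) = 153.
s²ₚ = 321285418.6473/153 = 2099904.697... → 2099904.7.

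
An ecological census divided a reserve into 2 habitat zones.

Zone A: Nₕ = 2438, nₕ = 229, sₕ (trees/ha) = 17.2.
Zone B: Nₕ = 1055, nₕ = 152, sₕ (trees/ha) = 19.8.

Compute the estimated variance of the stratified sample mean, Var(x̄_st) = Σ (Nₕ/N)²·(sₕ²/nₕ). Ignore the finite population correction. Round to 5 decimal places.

0.86463

N = 3493. Term for each stratum: Wₕ²sₕ²/nₕ.
Var(x̄_st) = 0.62934914 + 0.23528516 = 0.86463430 → 0.86463.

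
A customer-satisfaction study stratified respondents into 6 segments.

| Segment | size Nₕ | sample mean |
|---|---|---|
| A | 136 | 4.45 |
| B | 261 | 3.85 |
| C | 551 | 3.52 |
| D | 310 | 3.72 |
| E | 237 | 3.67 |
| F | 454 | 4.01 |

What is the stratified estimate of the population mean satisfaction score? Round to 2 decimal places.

N = 1949; weights Wₕ = Nₕ/N = (0.0698, 0.1339, 0.2827, 0.1591, 0.1216, 0.2329).
x̄_st = Σ Wₕ·x̄ₕ = 0.0698·4.45 + 0.1339·3.85 + 0.2827·3.52 + 0.1591·3.72 + 0.1216·3.67 + 0.2329·4.01 ≈ 3.7933...
→ 3.79.

3.79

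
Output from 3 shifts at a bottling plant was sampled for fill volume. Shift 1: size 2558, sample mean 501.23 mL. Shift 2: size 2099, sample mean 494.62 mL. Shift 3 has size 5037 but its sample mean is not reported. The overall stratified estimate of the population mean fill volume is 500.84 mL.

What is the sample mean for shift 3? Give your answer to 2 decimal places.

N = 2558 + 2099 + 5037 = 9694.
Overall total = μ·N = 500.84·9694 = 4855142.96.
Subtract the known strata: 2558·501.23 + 2099·494.62 = 2320353.72.
Remaining total for shift 3: 4855142.96 − 2320353.72 = 2534789.24.
Divide by its size: 2534789.24 / 5037 = 503.2339... → 503.23.

503.23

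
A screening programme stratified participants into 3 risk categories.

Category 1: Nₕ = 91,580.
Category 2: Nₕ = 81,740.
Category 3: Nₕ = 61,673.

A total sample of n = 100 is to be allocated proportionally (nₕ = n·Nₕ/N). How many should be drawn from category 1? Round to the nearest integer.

39

Share of category 1 = 91580/234993 = 0.38971.
Allocate 100 × 0.38971 = 38.971... → 39.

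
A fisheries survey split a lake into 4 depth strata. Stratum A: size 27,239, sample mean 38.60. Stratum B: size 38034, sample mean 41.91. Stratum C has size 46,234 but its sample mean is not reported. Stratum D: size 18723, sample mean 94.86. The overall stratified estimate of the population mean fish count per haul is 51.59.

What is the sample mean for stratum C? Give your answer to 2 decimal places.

N = 27239 + 38034 + 46234 + 18723 = 130230.
Overall total = μ·N = 51.59·130230 = 6718565.7.
Subtract the known strata: 27239·38.60 + 38034·41.91 + 18723·94.86 = 4421494.12.
Remaining total for stratum C: 6718565.7 − 4421494.12 = 2297071.58.
Divide by its size: 2297071.58 / 46234 = 49.6836... → 49.68.

49.68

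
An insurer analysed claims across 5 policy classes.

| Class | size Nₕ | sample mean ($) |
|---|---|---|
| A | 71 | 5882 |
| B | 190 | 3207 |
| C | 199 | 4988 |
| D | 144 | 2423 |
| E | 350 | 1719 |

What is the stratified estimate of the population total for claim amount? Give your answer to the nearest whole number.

2970126

A: 71·5882 = 417622
B: 190·3207 = 609330
C: 199·4988 = 992612
D: 144·2423 = 348912
E: 350·1719 = 601650
τ̂ = Σ Nₕx̄ₕ = 2970126.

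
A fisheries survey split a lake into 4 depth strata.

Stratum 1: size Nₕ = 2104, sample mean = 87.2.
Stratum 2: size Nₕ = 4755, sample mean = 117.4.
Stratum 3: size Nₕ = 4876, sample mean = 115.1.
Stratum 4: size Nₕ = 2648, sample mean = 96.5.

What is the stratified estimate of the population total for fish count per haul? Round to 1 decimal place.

1: 2104·87.2 = 183468.8
2: 4755·117.4 = 558237
3: 4876·115.1 = 561227.6
4: 2648·96.5 = 255532
τ̂ = Σ Nₕx̄ₕ = 1558465.4.

1558465.4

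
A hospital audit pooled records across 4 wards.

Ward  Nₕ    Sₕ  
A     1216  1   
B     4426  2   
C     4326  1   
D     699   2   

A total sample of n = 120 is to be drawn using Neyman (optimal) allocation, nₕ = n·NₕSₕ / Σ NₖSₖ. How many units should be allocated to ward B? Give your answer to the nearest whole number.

67

A: NₕSₕ = 1216·1 = 1216
B: NₕSₕ = 4426·2 = 8852
C: NₕSₕ = 4326·1 = 4326
D: NₕSₕ = 699·2 = 1398
Σ NₕSₕ = 15792.
n_B = 120·8852/15792 = 67.264... → 67.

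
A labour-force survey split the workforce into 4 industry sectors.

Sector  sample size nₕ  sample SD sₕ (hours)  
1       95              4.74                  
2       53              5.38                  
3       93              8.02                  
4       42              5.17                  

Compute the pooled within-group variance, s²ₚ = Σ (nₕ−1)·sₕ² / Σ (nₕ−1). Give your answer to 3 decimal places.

Degrees of freedom: 94 + 52 + 92 + 41 = 279.
Σ(nₕ−1)sₕ² = 94·22.4676 + 52·28.9444 + 92·64.3204 + 41·26.7289 = 10630.4249.
s²ₚ = 10630.4249 / 279 = 38.10188... → 38.102.

38.102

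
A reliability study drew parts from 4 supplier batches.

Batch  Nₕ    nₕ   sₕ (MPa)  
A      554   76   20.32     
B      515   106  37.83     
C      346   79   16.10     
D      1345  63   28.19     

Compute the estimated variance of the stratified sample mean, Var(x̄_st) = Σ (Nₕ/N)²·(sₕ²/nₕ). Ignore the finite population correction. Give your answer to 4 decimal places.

N = 2760; Wₕ = Nₕ/N.
batch A: (554/2760)²·20.32²/76 = 0.2188947
batch B: (515/2760)²·37.83²/106 = 0.4700706
batch C: (346/2760)²·16.10²/79 = 0.0515654
batch D: (1345/2760)²·28.19²/63 = 2.9955461
Sum = 3.7360768 → 3.7361.

3.7361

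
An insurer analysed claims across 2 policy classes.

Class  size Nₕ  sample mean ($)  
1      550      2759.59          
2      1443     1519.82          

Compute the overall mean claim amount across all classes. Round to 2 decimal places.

1861.95

N = 550 + 1443 = 1993.
Weight each subgroup mean by Nₕ/N and sum.
Σ Nₕx̄ₕ = 550·2759.59 + 1443·1519.82 = 1517774.5 + 2193100.26 = 3710874.76.
Divide by N: 3710874.76 / 1993 = 1861.9542... → 1861.95.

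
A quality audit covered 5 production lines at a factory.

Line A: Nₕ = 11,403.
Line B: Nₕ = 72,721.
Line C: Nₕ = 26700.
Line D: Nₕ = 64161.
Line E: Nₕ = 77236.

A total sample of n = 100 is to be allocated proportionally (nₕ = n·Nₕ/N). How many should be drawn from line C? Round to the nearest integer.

Share of line C = 26700/252221 = 0.10586.
Allocate 100 × 0.10586 = 10.586... → 11.

11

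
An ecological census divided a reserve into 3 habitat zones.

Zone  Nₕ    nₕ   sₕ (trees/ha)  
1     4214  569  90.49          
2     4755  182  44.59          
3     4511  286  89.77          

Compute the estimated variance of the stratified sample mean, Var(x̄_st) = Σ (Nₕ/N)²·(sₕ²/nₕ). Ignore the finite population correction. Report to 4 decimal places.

5.9212

N = 13480. Term for each stratum: Wₕ²sₕ²/nₕ.
Var(x̄_st) = 1.4063654 + 1.3593297 + 3.1554572 = 5.9211523 → 5.9212.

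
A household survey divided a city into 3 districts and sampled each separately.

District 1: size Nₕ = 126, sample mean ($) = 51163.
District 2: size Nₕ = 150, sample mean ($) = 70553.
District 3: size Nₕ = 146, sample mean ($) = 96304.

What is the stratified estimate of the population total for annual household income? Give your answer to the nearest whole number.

Estimate total by summing Nₕ·x̄ₕ over strata.
126·51163 + 150·70553 + 146·96304 = 6446538 + 10582950 + 14060384 = 31089872.

31089872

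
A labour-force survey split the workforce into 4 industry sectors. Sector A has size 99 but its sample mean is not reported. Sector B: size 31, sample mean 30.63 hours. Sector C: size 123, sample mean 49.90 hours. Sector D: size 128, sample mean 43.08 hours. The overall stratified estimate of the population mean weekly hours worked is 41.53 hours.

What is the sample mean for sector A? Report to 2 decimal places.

32.54

N = 99 + 31 + 123 + 128 = 381.
Overall total = μ·N = 41.53·381 = 15822.93.
Subtract the known strata: 31·30.63 + 123·49.90 + 128·43.08 = 12601.47.
Remaining total for sector A: 15822.93 − 12601.47 = 3221.46.
Divide by its size: 3221.46 / 99 = 32.54 → 32.54.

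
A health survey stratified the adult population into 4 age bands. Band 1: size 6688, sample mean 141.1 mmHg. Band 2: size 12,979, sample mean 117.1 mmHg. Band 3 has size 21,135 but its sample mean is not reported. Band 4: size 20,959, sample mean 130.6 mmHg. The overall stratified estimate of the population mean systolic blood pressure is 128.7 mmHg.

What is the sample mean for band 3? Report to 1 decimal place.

130.0

N = 6688 + 12979 + 21135 + 20959 = 61761.
Overall total = μ·N = 128.7·61761 = 7948640.7.
Subtract the known strata: 6688·141.1 + 12979·117.1 + 20959·130.6 = 5200763.1.
Remaining total for band 3: 7948640.7 − 5200763.1 = 2747877.6.
Divide by its size: 2747877.6 / 21135 = 130.016... → 130.0.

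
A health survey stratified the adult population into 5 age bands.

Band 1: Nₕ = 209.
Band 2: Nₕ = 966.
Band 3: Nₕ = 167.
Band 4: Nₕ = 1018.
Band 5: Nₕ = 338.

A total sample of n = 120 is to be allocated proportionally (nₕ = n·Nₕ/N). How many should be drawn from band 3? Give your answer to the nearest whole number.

N = 209 + 966 + 167 + 1018 + 338 = 2698.
n_3 = 120·167/2698 = 7.428... → 7.

7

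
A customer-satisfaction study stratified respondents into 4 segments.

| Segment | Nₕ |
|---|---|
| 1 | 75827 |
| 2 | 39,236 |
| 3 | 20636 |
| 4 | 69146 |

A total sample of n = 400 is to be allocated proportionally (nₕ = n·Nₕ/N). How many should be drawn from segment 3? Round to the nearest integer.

40

Share of segment 3 = 20636/204845 = 0.10074.
Allocate 400 × 0.10074 = 40.296... → 40.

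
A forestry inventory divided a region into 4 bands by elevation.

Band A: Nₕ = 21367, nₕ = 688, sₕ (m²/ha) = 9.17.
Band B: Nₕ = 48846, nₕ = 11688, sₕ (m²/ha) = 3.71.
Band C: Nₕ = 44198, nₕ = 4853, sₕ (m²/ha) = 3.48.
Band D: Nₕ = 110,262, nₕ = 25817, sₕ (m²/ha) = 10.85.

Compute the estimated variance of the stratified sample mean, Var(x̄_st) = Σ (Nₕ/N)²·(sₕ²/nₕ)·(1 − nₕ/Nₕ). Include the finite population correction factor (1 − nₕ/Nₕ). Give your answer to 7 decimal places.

N = 224673; Wₕ = Nₕ/N.
band A: (21367/224673)²·9.17²/688·(1 − 688/21367) = 0.0010698467
band B: (48846/224673)²·3.71²/11688·(1 − 11688/48846) = 0.0000423435
band C: (44198/224673)²·3.48²/4853·(1 − 4853/44198) = 0.0000859684
band D: (110262/224673)²·10.85²/25817·(1 − 25817/110262) = 0.0008411080
Sum = 0.0020392665 → 0.0020393.

0.0020393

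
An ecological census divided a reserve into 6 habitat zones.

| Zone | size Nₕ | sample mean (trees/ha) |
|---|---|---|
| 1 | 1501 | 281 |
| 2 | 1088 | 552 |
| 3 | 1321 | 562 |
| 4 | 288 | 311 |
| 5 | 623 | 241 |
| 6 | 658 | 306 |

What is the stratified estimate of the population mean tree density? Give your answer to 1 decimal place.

402.6

N = 5479; weights Wₕ = Nₕ/N = (0.2740, 0.1986, 0.2411, 0.0526, 0.1137, 0.1201).
x̄_st = Σ Wₕ·x̄ₕ = 0.2740·281 + 0.1986·552 + 0.2411·562 + 0.0526·311 + 0.1137·241 + 0.1201·306 ≈ 402.595...
→ 402.6.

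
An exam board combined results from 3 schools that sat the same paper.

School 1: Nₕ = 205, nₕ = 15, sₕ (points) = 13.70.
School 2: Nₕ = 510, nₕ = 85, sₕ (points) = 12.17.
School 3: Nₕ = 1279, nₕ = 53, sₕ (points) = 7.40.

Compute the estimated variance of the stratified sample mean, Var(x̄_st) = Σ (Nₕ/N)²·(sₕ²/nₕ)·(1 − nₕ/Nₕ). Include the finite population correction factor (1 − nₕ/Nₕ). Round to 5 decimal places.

0.62504

N = 1994. Term for each stratum: Wₕ²sₕ²/nₕ·(1−nₕ/Nₕ).
Var(x̄_st) = 0.12257645 + 0.09498850 + 0.40747247 = 0.62503742 → 0.62504.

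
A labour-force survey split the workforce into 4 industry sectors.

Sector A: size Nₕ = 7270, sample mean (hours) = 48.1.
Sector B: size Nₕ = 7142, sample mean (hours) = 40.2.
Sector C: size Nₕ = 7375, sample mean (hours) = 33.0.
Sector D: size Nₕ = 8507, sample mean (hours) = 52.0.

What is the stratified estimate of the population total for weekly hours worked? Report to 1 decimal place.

A: 7270·48.1 = 349687
B: 7142·40.2 = 287108.4
C: 7375·33.0 = 243375
D: 8507·52.0 = 442364
τ̂ = Σ Nₕx̄ₕ = 1322534.4.

1322534.4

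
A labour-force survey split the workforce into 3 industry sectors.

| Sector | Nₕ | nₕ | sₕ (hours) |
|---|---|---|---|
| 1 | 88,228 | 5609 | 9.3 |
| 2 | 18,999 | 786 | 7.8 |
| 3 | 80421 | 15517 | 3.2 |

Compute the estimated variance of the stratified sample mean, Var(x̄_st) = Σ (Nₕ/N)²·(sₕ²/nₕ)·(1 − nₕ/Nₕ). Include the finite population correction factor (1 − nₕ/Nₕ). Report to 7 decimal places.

N = 187648; Wₕ = Nₕ/N.
sector 1: (88228/187648)²·9.3²/5609·(1 − 5609/88228) = 0.0031921181
sector 2: (18999/187648)²·7.8²/786·(1 − 786/18999) = 0.0007606608
sector 3: (80421/187648)²·3.2²/15517·(1 − 15517/80421) = 0.0000978240
Sum = 0.0040506028 → 0.0040506.

0.0040506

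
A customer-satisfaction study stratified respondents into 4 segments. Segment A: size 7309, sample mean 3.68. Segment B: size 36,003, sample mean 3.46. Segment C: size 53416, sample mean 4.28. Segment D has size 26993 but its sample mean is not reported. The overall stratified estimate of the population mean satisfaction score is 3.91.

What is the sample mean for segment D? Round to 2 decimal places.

Σ Nₕx̄ₕ = N·μ, so 26993·x̄_D = 123721·3.91 − (7309·3.68 + 36003·3.46 + 53416·4.28).
= 483749.11 − 380087.98 = 103661.13.
x̄_D = 103661.13 / 26993 = 3.8403... → 3.84.

3.84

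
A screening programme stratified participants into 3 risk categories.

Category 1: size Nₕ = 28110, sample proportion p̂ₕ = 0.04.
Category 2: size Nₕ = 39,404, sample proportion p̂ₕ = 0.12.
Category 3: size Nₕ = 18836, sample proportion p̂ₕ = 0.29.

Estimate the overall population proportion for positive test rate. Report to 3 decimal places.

N = 28110 + 39404 + 18836 = 86350.
Overall proportion = Σ (Nₕ/N)·p̂ₕ.
Σ Nₕp̂ₕ = 1124.4 + 4728.48 + 5462.44 = 11315.32.
11315.32 / 86350 = 0.13104... → 0.131.

0.131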